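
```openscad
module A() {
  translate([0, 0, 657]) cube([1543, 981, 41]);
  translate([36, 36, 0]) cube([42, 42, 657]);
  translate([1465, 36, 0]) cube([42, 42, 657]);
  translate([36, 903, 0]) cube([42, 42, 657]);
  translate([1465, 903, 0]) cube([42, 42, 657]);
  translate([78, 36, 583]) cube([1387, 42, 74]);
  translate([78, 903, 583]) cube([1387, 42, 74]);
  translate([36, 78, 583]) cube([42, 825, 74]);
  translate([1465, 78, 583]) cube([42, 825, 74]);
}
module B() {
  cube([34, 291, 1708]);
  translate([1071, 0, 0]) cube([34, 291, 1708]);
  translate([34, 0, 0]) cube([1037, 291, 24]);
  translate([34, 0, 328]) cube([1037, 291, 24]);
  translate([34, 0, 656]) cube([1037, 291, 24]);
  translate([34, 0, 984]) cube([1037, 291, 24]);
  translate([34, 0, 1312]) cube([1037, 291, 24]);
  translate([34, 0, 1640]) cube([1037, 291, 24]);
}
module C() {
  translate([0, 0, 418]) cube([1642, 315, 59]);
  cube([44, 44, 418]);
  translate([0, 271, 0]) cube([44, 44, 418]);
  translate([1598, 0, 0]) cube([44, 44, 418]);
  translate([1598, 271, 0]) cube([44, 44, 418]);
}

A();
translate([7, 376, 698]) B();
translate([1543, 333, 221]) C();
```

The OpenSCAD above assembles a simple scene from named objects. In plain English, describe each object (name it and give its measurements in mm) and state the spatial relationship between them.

A is a table with a 1543×981 mm rectangular top, 41 mm thick, top surface at z = 698 mm, supported by four 42×42 mm square legs, each inset 36 mm from the nearest pair of top edges, running from the floor. Four apron rails, 42 mm thick and 74 mm tall, run between adjacent legs with their top edges flush with the underside of the top and their outer faces flush with the legs' outer faces.

B is a bookshelf 1105 mm wide overall, 291 mm deep and 1708 mm tall. The two sides are 34 mm thick vertical panels. 6 horizontal shelves of 24 mm thickness span between the inner faces of the sides; the lowest shelf sits on the floor and shelves are stacked with a clear vertical gap of 304 mm between each pair.

C is a long wooden bench with a 1642 mm (x) × 315 mm (y) seat, 59 mm thick, its top surface 477 mm above the floor. Four 44 mm square legs at the seat corners, flush with the edges, run from z = 0 to the seat underside.

The bookshelf is on top of the table. The bench is beside the table with their tops flush at z = 698.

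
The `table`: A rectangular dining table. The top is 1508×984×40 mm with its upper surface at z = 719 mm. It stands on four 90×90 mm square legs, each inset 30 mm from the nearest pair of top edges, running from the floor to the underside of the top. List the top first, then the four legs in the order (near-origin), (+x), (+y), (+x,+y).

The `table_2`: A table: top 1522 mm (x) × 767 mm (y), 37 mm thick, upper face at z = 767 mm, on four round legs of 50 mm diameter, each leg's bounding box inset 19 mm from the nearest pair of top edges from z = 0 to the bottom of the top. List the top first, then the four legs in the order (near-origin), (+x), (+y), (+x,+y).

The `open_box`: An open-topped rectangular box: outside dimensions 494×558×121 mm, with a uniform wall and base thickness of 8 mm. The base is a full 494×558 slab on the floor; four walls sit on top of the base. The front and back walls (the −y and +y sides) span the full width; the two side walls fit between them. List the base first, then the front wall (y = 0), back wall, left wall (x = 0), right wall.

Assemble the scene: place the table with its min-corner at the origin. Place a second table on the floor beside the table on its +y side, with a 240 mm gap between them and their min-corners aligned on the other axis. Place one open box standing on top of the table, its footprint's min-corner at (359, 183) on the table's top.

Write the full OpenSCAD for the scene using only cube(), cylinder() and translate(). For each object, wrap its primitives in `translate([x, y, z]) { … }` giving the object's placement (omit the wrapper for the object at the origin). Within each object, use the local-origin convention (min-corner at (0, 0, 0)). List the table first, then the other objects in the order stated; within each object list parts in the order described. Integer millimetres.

translate([0, 0, 679]) cube([1508, 984, 40]);
translate([30, 30, 0]) cube([90, 90, 679]);
translate([1388, 30, 0]) cube([90, 90, 679]);
translate([30, 864, 0]) cube([90, 90, 679]);
translate([1388, 864, 0]) cube([90, 90, 679]);
translate([0, 1224, 0]) {
  translate([0, 0, 730]) cube([1522, 767, 37]);
  translate([44, 44, 0]) cylinder(h = 730, r = 25);
  translate([1478, 44, 0]) cylinder(h = 730, r = 25);
  translate([44, 723, 0]) cylinder(h = 730, r = 25);
  translate([1478, 723, 0]) cylinder(h = 730, r = 25);
}
translate([359, 183, 719]) {
  cube([494, 558, 8]);
  translate([0, 0, 8]) cube([494, 8, 113]);
  translate([0, 550, 8]) cube([494, 8, 113]);
  translate([0, 8, 8]) cube([8, 542, 113]);
  translate([486, 8, 8]) cube([8, 542, 113]);
}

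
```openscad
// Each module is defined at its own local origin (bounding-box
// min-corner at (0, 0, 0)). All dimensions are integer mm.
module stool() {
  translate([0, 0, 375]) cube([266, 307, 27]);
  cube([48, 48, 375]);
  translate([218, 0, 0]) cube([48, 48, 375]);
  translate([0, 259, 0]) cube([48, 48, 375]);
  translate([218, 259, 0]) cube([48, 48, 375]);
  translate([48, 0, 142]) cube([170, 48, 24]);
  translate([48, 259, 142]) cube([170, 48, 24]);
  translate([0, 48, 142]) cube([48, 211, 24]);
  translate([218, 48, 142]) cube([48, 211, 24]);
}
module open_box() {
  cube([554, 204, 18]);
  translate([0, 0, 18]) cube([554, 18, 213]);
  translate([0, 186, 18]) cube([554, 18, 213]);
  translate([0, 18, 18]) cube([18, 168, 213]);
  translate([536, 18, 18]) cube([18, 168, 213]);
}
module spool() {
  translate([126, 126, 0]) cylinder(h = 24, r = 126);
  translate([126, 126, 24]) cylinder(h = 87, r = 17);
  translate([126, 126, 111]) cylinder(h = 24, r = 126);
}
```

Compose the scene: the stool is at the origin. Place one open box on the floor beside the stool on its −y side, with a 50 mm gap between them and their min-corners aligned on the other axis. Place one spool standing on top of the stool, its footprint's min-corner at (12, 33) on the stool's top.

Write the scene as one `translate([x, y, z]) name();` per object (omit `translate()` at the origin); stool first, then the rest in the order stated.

stool();
translate([0, -254, 0]) open_box();
translate([12, 33, 402]) spool();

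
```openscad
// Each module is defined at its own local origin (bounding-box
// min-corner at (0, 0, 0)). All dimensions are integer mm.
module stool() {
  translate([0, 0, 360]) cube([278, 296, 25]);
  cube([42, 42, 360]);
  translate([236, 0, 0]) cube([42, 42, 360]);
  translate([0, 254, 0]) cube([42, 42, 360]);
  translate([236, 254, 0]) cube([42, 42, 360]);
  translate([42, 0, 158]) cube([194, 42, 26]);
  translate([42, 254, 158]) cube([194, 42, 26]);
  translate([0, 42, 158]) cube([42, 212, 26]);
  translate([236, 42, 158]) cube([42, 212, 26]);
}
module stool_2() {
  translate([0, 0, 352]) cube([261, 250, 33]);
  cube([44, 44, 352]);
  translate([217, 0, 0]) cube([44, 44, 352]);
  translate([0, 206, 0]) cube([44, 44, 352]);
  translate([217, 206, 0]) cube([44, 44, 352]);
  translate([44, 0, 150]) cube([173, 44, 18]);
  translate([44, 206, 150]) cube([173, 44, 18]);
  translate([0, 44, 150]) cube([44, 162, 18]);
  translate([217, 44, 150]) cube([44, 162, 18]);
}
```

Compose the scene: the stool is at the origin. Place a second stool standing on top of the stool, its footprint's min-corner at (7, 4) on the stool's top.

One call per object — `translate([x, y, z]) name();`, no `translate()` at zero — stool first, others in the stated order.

stool();
translate([7, 4, 385]) stool_2();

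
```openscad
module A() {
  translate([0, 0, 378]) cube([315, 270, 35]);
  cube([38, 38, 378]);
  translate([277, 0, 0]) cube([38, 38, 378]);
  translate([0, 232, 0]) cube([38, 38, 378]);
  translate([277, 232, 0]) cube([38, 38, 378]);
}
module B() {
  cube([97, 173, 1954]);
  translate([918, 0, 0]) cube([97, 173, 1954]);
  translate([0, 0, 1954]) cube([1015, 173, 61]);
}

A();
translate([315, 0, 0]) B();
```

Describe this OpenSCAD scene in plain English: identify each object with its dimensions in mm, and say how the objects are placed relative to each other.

A is a four-legged stool. The seat is a 315×270×35 mm slab whose top surface is at z = 413 mm; four square legs, each 38×38 mm in cross-section, run from the floor (z = 0) to the underside of the seat, each flush with a corner of the seat.

B is a door frame. The clear opening is 821 mm wide and 1954 mm high. Two 97 mm wide jambs, 173 mm deep, stand either side of the opening from the floor to the top of the opening. A 61 mm thick head sits across the top of both jambs, spanning the full outside width of the frame.

The door frame is against the stool's +x side, with their −y faces flush.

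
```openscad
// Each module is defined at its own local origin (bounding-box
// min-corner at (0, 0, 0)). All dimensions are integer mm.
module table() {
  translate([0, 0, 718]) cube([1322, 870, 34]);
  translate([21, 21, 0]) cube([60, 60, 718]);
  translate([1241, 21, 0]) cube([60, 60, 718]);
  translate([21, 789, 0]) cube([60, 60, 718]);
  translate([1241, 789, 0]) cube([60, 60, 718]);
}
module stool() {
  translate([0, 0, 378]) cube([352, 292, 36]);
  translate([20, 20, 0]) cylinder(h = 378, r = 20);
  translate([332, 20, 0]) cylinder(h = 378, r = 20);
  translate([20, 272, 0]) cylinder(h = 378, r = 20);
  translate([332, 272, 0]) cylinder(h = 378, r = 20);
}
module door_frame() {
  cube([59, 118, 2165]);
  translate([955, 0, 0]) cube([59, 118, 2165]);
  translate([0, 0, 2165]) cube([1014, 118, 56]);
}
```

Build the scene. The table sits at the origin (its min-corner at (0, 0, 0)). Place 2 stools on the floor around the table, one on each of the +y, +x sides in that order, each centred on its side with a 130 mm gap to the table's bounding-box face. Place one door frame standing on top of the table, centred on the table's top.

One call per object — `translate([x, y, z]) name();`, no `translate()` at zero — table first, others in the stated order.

table();
translate([485, 1000, 0]) stool();
translate([1452, 289, 0]) stool();
translate([154, 376, 752]) door_frame();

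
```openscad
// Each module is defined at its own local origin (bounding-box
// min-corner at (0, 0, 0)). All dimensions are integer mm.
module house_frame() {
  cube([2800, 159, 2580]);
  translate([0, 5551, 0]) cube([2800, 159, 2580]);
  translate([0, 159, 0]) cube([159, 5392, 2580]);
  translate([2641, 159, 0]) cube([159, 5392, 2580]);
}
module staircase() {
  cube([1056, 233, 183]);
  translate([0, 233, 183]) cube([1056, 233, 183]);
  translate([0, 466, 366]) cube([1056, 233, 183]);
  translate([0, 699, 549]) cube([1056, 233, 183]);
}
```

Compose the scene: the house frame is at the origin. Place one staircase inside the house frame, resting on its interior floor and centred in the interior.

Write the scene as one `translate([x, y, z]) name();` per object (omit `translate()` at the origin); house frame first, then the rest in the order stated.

house_frame();
translate([872, 2389, 0]) staircase();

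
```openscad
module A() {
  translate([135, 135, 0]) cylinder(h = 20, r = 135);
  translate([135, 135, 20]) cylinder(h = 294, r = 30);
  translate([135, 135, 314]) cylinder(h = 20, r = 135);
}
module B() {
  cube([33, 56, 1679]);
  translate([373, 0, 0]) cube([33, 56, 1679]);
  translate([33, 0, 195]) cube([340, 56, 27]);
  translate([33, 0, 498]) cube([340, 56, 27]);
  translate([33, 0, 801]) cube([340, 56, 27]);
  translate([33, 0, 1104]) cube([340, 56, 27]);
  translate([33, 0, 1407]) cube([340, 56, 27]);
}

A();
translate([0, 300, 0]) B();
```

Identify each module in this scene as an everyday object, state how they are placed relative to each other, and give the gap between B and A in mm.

A is a spool. B is a ladder. The ladder is on the floor beside the spool on its +y side. The gap between the ladder and the spool is 30 mm.

The ladder's nearest face is 30 mm from the spool's +y face.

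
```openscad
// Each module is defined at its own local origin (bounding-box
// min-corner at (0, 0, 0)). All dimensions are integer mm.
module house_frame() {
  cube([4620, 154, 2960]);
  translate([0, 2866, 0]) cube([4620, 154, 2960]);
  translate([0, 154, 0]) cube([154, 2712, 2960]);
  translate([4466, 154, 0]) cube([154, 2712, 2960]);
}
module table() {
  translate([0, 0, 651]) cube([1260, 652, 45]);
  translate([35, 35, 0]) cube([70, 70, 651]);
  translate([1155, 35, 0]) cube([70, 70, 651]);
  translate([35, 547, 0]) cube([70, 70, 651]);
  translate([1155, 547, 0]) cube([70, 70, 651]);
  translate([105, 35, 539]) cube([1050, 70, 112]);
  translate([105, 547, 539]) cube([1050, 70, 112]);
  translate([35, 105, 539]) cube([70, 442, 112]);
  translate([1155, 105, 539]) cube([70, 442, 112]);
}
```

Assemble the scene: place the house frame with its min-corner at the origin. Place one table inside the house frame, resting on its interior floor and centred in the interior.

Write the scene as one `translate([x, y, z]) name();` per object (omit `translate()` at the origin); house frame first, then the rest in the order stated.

house_frame();
translate([1680, 1184, 0]) table();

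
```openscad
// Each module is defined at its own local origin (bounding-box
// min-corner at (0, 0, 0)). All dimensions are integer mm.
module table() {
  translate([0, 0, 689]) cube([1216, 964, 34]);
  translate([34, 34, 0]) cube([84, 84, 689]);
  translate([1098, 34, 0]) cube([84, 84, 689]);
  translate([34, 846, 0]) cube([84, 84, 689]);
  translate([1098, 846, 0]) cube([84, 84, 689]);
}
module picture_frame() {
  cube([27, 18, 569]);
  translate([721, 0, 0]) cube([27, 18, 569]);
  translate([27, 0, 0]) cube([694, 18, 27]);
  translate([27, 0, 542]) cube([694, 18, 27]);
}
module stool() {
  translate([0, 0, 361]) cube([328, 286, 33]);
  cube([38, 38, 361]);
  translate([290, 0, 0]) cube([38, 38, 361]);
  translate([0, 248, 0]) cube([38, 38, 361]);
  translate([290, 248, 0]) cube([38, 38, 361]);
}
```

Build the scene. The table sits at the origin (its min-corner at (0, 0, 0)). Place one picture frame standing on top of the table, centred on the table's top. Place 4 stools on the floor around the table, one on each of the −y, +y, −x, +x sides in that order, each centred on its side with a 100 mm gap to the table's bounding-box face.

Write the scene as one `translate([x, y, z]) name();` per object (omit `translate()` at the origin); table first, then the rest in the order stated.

table();
translate([234, 473, 723]) picture_frame();
translate([444, -386, 0]) stool();
translate([444, 1064, 0]) stool();
translate([-428, 339, 0]) stool();
translate([1316, 339, 0]) stool();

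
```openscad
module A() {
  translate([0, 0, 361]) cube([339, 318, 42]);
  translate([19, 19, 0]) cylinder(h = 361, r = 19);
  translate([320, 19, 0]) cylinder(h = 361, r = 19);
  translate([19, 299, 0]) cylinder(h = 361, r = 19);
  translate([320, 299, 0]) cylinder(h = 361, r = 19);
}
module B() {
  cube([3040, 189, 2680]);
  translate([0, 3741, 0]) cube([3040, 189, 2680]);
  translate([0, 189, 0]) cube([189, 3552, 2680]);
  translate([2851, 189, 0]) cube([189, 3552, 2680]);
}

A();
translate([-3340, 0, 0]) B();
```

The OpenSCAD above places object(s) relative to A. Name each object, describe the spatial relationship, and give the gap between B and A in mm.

A is a stool. B is a house frame. The house frame is on the floor beside the stool on its −x side. The gap between the house frame and the stool is 300 mm.

The house frame's nearest face is 300 mm from the stool's −x face.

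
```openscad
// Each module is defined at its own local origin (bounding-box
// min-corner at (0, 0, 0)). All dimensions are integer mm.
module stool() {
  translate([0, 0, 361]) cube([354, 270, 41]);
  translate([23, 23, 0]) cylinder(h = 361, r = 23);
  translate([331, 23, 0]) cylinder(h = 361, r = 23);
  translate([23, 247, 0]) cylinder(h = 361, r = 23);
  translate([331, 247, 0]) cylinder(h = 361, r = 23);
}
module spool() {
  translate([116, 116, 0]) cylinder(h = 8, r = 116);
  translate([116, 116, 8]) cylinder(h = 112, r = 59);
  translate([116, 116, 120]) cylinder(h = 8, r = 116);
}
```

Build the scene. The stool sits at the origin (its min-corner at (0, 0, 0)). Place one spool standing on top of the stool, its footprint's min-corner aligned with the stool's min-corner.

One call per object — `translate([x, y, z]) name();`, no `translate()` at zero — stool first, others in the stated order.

stool();
translate([0, 0, 402]) spool();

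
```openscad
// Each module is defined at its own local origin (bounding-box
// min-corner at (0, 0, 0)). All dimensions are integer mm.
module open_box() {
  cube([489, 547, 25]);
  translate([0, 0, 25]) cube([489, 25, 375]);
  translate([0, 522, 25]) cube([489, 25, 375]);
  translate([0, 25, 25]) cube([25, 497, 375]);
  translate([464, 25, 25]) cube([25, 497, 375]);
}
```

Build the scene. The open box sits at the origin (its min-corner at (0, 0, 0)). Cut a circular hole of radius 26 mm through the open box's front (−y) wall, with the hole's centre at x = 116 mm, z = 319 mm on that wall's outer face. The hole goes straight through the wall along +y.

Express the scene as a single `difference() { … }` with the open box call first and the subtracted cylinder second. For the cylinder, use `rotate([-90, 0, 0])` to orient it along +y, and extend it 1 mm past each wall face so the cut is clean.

difference() {
  open_box();
  translate([116, -1, 319]) rotate([-90, 0, 0]) cylinder(h = 27, r = 26);
}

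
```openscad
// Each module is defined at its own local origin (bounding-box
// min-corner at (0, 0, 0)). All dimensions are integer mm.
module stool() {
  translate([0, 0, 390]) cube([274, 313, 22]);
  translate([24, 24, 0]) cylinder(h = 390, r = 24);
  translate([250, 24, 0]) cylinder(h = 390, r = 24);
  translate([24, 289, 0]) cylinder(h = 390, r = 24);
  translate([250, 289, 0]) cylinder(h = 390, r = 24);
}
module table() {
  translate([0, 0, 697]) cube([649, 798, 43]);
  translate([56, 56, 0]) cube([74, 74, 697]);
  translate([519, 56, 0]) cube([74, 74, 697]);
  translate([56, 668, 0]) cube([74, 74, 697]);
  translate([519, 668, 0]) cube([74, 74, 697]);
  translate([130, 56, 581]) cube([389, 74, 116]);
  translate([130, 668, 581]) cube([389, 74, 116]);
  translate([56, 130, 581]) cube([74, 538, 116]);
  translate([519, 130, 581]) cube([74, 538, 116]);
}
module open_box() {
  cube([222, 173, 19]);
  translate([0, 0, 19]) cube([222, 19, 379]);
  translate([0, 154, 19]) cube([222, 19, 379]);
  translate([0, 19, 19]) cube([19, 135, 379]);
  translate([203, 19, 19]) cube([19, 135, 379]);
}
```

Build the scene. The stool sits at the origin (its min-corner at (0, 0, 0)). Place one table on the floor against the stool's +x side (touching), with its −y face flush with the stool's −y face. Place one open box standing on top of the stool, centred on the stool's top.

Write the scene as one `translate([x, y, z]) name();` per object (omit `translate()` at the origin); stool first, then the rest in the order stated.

stool();
translate([274, 0, 0]) table();
translate([26, 70, 412]) open_box();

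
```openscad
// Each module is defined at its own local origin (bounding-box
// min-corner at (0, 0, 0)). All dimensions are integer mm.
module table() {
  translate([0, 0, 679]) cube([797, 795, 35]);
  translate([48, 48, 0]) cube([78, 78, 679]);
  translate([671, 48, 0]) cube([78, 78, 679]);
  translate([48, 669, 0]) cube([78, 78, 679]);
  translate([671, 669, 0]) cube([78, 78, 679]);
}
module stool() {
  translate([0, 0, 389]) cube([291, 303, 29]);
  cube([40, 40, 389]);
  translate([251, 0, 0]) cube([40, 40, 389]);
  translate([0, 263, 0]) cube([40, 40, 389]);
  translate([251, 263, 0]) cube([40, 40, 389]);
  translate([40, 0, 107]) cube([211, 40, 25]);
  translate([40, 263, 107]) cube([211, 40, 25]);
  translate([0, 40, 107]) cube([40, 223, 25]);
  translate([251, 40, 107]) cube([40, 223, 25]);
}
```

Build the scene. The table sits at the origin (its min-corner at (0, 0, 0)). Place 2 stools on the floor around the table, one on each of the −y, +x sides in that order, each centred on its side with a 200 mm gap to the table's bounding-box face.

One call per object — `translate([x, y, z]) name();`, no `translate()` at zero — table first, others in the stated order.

table();
translate([253, -503, 0]) stool();
translate([997, 246, 0]) stool();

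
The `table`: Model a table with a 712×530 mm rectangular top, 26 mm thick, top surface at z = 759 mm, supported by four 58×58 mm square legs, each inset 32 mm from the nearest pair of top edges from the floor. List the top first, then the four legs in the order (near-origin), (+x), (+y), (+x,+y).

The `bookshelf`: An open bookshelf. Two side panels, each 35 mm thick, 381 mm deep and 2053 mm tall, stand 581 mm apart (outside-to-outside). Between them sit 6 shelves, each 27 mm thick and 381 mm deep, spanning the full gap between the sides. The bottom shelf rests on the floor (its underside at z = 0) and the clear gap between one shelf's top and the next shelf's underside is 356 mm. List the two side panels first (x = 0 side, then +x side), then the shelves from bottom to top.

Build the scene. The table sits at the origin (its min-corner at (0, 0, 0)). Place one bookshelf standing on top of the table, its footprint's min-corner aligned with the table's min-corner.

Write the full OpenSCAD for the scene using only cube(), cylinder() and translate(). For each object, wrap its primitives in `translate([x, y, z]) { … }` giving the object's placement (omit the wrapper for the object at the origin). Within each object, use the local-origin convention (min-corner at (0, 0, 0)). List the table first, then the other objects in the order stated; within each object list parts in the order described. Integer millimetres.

translate([0, 0, 733]) cube([712, 530, 26]);
translate([32, 32, 0]) cube([58, 58, 733]);
translate([622, 32, 0]) cube([58, 58, 733]);
translate([32, 440, 0]) cube([58, 58, 733]);
translate([622, 440, 0]) cube([58, 58, 733]);
translate([0, 0, 759]) {
  cube([35, 381, 2053]);
  translate([546, 0, 0]) cube([35, 381, 2053]);
  translate([35, 0, 0]) cube([511, 381, 27]);
  translate([35, 0, 383]) cube([511, 381, 27]);
  translate([35, 0, 766]) cube([511, 381, 27]);
  translate([35, 0, 1149]) cube([511, 381, 27]);
  translate([35, 0, 1532]) cube([511, 381, 27]);
  translate([35, 0, 1915]) cube([511, 381, 27]);
}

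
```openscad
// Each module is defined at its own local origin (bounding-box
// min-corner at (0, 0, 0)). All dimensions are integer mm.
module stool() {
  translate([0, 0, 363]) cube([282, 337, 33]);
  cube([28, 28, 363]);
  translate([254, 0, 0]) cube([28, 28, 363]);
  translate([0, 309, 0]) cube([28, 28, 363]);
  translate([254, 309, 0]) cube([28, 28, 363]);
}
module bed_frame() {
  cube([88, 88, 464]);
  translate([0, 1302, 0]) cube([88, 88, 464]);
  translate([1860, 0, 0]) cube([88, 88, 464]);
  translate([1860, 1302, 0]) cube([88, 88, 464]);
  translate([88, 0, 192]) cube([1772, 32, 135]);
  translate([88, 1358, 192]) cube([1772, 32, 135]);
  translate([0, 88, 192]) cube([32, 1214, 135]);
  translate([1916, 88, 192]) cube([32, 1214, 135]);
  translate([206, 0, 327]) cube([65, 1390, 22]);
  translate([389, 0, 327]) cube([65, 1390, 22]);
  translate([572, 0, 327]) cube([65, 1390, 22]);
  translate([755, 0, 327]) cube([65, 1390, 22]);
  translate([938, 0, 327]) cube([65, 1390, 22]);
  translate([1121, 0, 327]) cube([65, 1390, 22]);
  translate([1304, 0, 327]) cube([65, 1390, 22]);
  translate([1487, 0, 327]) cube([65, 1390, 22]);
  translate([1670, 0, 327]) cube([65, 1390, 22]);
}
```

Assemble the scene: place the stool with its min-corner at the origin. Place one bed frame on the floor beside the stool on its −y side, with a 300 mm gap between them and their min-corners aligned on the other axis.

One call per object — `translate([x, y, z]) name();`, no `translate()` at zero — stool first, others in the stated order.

stool();
translate([0, -1690, 0]) bed_frame();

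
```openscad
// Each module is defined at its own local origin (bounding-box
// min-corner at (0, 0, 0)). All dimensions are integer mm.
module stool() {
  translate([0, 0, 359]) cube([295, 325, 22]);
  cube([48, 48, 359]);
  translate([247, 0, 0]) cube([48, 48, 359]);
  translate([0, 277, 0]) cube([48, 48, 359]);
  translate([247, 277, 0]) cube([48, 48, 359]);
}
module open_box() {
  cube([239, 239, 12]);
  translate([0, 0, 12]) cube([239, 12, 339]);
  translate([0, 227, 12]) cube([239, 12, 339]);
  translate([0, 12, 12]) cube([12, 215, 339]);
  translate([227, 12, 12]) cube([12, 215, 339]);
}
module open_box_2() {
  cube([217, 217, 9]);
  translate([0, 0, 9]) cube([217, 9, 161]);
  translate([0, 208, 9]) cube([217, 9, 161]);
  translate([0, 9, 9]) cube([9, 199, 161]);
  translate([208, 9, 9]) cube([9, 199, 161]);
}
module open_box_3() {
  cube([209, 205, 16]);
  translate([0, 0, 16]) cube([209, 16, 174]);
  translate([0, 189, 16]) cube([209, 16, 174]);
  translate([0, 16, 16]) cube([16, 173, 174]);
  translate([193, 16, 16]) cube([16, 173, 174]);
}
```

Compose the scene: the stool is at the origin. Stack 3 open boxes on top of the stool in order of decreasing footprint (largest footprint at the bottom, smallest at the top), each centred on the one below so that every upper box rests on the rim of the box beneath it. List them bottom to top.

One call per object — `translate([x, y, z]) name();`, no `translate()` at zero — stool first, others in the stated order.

stool();
translate([28, 43, 381]) open_box();
translate([39, 54, 732]) open_box_2();
translate([43, 60, 902]) open_box_3();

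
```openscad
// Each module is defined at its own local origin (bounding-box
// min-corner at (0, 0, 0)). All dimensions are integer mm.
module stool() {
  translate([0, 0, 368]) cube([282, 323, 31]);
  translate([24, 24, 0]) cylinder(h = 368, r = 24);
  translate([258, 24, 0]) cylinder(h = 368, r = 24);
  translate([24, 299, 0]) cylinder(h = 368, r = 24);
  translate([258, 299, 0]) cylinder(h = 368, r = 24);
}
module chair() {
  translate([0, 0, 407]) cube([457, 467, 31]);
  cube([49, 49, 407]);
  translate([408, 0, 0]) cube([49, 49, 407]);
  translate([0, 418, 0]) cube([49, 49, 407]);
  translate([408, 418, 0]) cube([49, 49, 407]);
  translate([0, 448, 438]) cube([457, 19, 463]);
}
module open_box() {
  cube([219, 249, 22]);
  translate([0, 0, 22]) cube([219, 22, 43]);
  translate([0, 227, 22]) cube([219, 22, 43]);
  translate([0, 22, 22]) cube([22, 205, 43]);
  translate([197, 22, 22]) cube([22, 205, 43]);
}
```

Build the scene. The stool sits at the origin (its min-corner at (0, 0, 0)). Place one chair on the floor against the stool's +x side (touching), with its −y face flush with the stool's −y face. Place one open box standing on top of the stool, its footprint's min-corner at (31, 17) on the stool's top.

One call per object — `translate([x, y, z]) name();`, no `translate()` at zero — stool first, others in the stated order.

stool();
translate([282, 0, 0]) chair();
translate([31, 17, 399]) open_box();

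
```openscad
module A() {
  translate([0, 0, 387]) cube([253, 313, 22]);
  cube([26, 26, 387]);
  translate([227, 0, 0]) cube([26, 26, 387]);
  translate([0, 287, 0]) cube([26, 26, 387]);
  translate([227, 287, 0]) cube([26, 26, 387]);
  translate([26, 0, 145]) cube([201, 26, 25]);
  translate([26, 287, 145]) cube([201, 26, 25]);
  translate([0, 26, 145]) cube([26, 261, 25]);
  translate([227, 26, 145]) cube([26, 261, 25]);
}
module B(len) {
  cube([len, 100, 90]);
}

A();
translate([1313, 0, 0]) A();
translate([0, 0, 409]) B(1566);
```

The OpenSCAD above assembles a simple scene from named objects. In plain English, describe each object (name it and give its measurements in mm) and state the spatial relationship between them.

A is a four-legged stool. The seat is 253×313 mm, 22 mm thick, top at z = 409 mm. It stands on four square legs, each 26×26 mm in cross-section, from z = 0 to the seat underside, each flush with a corner of the seat. Four stretchers, 26 mm wide and 25 mm tall, connect adjacent legs with their undersides at z = 145 mm, each running between the inner faces of the legs it joins and aligned with the legs' outer faces on the other axis.

B is a rectangular beam 1566 mm long (x), 100 mm deep (y), 90 mm thick (z).

The beam spans the tops of two stools placed 1060 mm apart, resting at z = 409 mm.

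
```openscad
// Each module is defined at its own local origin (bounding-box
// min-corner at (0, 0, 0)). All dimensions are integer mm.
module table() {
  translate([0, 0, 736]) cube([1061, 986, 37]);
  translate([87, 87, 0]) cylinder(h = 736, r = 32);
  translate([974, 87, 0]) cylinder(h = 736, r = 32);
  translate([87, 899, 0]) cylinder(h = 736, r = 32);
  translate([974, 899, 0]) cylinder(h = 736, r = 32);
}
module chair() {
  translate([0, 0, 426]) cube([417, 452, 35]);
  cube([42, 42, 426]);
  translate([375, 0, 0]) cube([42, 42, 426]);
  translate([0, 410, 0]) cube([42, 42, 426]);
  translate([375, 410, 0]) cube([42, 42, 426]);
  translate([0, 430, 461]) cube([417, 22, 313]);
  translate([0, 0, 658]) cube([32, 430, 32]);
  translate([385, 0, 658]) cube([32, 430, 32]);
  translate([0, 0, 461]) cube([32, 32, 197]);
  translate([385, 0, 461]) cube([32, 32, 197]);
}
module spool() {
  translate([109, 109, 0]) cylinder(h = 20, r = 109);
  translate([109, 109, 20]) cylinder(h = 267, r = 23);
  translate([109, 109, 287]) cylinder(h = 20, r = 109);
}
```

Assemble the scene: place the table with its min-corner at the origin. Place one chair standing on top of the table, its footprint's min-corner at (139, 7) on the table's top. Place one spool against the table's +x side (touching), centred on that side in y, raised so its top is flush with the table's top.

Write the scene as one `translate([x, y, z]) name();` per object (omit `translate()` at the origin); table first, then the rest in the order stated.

table();
translate([139, 7, 773]) chair();
translate([1061, 384, 466]) spool();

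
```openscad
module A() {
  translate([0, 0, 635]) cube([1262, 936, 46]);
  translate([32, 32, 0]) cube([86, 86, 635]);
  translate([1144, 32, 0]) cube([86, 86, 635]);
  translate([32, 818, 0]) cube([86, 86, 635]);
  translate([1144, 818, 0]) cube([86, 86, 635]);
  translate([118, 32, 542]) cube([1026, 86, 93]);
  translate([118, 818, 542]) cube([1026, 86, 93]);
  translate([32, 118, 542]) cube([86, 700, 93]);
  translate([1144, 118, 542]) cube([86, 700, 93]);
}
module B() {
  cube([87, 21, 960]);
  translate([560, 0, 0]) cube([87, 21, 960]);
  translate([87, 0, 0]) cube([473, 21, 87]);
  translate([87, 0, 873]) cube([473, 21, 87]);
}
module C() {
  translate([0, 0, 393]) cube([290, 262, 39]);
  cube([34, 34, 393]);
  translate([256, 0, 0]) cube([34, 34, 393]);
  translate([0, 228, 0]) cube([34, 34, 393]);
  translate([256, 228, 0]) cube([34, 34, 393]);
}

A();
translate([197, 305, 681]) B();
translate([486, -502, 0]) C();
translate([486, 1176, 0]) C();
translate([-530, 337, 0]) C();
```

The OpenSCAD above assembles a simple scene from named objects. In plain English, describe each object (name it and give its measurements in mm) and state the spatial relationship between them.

A is a table with a 1262×936 mm rectangular top, 46 mm thick, top surface at z = 681 mm, supported by four 86×86 mm square legs, each inset 32 mm from the nearest pair of top edges, running from the floor. Four apron rails, 86 mm thick and 93 mm tall, run between adjacent legs with their top edges flush with the underside of the top and their outer faces flush with the legs' outer faces.

B is a picture frame with a 473×786 mm rectangular opening (x by z) and a uniform 87 mm border on every side. Frame depth is 21 mm along y. It is built from two vertical stiles running the full outside height and two horizontal rails spanning the gap between the stiles.

C is a four-legged stool. The seat is a 290×262×39 mm slab whose top surface is at z = 432 mm; four square legs, each 34×34 mm in cross-section, run from the floor (z = 0) to the underside of the seat, each flush with a corner of the seat.

The picture frame is on top of the table. Three stools sit around the table at the −y, +y, −x sides.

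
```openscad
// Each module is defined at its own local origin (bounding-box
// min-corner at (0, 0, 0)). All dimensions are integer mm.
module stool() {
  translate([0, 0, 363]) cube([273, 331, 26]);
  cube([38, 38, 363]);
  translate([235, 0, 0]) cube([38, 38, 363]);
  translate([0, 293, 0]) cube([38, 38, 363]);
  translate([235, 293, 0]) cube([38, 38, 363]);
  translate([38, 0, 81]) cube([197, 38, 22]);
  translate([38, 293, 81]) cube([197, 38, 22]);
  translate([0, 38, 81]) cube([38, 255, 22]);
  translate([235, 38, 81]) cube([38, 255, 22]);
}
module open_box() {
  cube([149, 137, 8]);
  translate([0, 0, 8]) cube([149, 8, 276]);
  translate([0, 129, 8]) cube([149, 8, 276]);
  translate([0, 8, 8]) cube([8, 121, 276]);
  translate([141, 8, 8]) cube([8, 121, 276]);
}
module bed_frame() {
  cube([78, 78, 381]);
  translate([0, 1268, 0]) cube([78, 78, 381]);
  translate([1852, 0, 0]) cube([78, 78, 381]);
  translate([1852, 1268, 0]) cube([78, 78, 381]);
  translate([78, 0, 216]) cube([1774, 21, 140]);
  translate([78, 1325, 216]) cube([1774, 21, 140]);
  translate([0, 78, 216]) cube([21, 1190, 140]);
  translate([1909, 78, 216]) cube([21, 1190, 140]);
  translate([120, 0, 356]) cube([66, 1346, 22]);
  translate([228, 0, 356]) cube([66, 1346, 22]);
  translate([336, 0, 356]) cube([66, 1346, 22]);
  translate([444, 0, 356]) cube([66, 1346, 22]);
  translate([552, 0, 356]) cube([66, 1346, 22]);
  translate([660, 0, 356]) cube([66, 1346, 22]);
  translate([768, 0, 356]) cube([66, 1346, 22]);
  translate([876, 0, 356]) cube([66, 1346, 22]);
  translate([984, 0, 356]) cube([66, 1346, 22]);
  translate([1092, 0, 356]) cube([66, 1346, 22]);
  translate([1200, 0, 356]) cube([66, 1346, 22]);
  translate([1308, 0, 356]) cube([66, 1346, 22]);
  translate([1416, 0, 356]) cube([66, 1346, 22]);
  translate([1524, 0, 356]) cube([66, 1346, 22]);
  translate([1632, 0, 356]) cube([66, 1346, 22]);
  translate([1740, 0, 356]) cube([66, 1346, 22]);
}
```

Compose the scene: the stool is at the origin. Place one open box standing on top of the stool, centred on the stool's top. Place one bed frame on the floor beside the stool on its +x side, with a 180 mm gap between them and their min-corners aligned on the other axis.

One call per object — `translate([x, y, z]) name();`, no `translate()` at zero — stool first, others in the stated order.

stool();
translate([62, 97, 389]) open_box();
translate([453, 0, 0]) bed_frame();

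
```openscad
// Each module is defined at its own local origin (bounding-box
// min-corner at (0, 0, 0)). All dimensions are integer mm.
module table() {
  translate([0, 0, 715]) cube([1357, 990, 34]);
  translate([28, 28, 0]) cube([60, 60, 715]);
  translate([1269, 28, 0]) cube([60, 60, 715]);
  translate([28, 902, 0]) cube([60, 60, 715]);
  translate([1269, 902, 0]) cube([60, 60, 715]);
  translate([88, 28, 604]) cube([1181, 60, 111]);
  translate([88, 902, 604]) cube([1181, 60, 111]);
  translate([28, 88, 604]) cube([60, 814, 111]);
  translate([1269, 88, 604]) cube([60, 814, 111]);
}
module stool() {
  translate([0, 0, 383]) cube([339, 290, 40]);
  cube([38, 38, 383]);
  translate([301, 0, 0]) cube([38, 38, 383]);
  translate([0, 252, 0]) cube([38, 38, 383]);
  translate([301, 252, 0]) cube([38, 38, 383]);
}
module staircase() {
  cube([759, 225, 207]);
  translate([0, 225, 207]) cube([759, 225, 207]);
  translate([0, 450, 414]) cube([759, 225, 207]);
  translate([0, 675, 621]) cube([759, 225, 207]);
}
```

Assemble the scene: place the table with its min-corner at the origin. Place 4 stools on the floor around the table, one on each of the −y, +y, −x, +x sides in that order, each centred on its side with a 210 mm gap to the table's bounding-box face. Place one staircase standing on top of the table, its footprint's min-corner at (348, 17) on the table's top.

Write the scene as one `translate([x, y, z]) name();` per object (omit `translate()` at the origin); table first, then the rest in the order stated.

table();
translate([509, -500, 0]) stool();
translate([509, 1200, 0]) stool();
translate([-549, 350, 0]) stool();
translate([1567, 350, 0]) stool();
translate([348, 17, 749]) staircase();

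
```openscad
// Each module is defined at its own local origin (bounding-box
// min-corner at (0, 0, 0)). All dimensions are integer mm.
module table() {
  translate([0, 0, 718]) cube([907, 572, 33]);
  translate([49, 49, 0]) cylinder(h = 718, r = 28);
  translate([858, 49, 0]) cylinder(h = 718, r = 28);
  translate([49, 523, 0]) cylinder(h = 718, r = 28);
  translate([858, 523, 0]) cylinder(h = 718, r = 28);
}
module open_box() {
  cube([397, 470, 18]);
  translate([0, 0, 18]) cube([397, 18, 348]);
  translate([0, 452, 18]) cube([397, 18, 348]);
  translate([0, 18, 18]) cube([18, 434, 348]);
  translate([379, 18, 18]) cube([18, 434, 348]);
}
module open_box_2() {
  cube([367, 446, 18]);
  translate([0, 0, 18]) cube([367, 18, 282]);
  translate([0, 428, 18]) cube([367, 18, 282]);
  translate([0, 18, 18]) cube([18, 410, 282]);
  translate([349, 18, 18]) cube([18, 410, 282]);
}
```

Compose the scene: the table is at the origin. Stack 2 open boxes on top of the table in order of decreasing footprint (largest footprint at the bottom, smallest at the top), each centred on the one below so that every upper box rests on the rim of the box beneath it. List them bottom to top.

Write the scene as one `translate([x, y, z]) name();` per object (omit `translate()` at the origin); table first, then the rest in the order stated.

table();
translate([255, 51, 751]) open_box();
translate([270, 63, 1117]) open_box_2();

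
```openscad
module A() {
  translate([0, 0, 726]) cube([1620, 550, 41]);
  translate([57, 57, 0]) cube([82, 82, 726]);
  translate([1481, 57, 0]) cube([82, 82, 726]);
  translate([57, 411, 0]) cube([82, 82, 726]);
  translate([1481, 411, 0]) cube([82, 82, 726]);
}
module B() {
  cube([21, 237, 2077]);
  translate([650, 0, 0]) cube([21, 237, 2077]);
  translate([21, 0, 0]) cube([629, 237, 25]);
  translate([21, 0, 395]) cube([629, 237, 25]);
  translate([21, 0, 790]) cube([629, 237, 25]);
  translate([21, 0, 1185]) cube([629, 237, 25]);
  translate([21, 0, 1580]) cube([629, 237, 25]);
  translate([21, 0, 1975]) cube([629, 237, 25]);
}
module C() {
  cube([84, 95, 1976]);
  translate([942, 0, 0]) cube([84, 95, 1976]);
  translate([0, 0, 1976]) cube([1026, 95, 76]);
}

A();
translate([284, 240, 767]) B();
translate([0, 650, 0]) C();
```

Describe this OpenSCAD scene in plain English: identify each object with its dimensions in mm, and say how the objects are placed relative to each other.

A is a table with a 1620×550 mm rectangular top, 41 mm thick, top surface at z = 767 mm, supported by four 82×82 mm square legs, each inset 57 mm from the nearest pair of top edges, running from the floor.

B is an open bookshelf. Two side panels, each 21 mm thick, 237 mm deep and 2077 mm tall, stand 671 mm apart (outside-to-outside). Between them sit 6 shelves, each 25 mm thick and 237 mm deep, spanning the full gap between the sides. The bottom shelf rests on the floor (its underside at z = 0) and the clear gap between one shelf's top and the next shelf's underside is 370 mm.

C is a rectangular door frame: two vertical jambs of 84×95 mm section, 1976 mm tall, with a clear opening 858 mm wide between their inner faces. A header 76 mm tall and 95 mm deep lies on top of the jambs and spans the full outside width.

The bookshelf is on top of the table. The door frame is on the floor beside the table on its +y side.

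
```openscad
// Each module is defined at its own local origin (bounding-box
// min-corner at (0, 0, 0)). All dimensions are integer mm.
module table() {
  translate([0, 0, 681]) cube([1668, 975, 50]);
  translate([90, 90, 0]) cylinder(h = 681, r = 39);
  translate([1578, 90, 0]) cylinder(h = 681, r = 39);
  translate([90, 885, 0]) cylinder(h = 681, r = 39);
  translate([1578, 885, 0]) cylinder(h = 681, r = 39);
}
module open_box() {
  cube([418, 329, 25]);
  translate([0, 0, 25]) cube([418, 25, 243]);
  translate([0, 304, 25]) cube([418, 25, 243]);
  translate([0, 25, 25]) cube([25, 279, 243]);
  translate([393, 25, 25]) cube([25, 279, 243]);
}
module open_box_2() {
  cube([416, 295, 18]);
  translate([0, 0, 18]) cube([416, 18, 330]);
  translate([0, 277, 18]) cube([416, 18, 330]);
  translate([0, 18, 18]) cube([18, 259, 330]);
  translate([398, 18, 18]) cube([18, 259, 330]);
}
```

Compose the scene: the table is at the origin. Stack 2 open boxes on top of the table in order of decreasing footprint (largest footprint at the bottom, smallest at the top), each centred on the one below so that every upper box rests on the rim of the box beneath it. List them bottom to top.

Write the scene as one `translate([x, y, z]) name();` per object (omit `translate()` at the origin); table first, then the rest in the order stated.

table();
translate([625, 323, 731]) open_box();
translate([626, 340, 999]) open_box_2();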